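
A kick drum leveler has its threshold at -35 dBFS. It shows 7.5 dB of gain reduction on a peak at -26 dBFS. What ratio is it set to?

Input overshoot = -26 − (-35) = 9 dB.
Output overshoot = 9 − 7.5 = 1.5 dB.
Ratio = input overshoot / output overshoot = 9 / 1.5 = 6.

6:1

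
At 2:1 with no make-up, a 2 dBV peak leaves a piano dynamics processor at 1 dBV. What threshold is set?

0 dBV

Gain reduction = 2 − 1 = 1 dB; output overshoot = GR / (R − 1) = 1 / 1 = 1 dB.
Threshold = output − output overshoot = 1 − 1 = 0 dBV.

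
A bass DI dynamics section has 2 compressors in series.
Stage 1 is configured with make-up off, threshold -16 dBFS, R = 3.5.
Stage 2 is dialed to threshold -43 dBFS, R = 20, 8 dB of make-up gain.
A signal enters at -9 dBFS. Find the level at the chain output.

Stage 1: -9 dBFS is 7 dB over -16 dBFS; at 3.5:1 that becomes 2 dB over, giving -14 dBFS.
Stage 2: overshoot 29 dB → 29/20 = 1.45 dB → -41.55 dBFS; +8 dB make-up → -33.55 dBFS.

-33.55 dBFS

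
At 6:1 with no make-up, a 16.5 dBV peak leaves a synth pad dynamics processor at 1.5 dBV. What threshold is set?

-1.5 dBV

Input is 18 dB above T (since output overshoot × R = input overshoot: (1.5 − T)·6 = 16.5 − T gives T = -1.5 dBV).
Check: -1.5 + (16.5 − (-1.5))/6 = -1.5 + 3 = 1.5 dBV. ✓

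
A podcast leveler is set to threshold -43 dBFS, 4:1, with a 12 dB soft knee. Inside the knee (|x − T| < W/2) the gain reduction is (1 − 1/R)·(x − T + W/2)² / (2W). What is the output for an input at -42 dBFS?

-43.53125 dBFS

x − T + W/2 = -42 − (-43) + 6 = 7.
GR = (1 − 1/4) × 7² / 24 = 0.75 × 49 / 24 = 1.53125 dB.
Output = -42 − 1.53125 = -43.53125 dBFS.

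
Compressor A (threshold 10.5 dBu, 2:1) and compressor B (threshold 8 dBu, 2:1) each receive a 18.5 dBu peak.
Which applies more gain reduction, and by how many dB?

B, by 1.25 dB

A: 8 dB over, compressed to 4 dB over, so 4 dB of GR.
B: 10.5 dB over, compressed to 5.25 dB over, so 5.25 dB of GR.
B reduces 1.25 dB more.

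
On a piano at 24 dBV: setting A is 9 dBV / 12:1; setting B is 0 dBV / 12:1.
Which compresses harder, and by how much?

A: GR = 15 − 15/12 = 13.75 dB.
B: GR = 24 − 24/12 = 22 dB.
B reduces 8.25 dB more.

B, by 8.25 dB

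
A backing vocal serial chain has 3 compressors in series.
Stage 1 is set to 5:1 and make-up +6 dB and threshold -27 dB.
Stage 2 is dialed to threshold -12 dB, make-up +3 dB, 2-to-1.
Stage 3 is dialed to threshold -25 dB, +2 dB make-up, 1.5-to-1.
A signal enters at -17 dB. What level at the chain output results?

Stage 1: overshoot 10 dB → 10/5 = 2 dB → -25 dB; +6 dB make-up → -19 dB.
Stage 2: below threshold (-19 ≤ -12); passes unchanged; make-up brings it to -16 dB.
Stage 3: overshoot 9 dB → 9/1.5 = 6 dB → -19 dB; +2 dB make-up → -17 dB.

-17 dB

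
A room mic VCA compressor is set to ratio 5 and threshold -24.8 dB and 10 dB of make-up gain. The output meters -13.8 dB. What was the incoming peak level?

-19.8 dB

Remove make-up: -13.8 − 10 = -23.8 dB.
That's 1 dB above the -24.8 dB threshold.
Undo the ratio: input overshoot = 1 × 5 = 5 dB, giving input = -19.8 dB.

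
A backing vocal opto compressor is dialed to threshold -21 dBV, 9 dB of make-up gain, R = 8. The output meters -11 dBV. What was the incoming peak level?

-13 dBV

Before make-up, the level was -11 − 9 = -20 dBV.
That's 1 dB above the -21 dBV threshold.
Undo the ratio: input overshoot = 1 × 8 = 8 dB, giving input = -13 dBV.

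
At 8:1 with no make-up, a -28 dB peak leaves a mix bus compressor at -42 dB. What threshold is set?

-44 dB

Gain reduction = -28 − (-42) = 14 dB; output overshoot = GR / (R − 1) = 14 / 7 = 2 dB.
Threshold = output − output overshoot = -42 − 2 = -44 dB.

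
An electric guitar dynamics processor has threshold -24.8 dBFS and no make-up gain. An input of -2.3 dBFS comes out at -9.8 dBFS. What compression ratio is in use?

Input overshoot = -2.3 − (-24.8) = 22.5 dB; output overshoot = -9.8 − (-24.8) = 15 dB.
Ratio = 22.5 / 15 = 1.5.

1.5:1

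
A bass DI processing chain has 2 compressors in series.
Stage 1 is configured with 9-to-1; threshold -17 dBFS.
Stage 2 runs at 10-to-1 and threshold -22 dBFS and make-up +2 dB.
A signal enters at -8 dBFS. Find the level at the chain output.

Stage 1: -8 dBFS is 9 dB over -17 dBFS; at 9:1 that becomes 1 dB over, giving -16 dBFS.
Stage 2: -16 dBFS is 6 dB over -22 dBFS; at 10:1 that becomes 0.6 dB over, giving -21.4 dBFS; +2 dB make-up → -19.4 dBFS.

-19.4 dBFS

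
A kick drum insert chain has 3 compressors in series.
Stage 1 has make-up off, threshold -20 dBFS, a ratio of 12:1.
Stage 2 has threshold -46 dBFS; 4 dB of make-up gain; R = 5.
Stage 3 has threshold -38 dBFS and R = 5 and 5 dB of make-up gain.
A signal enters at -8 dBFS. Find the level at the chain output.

Stage 1: -8 dBFS is 12 dB over -20 dBFS; at 12:1 that becomes 1 dB over, giving -19 dBFS.
Stage 2: -19 dBFS is 27 dB over -46 dBFS; at 5:1 that becomes 5.4 dB over, giving -40.6 dBFS; +4 dB make-up → -36.6 dBFS.
Stage 3: overshoot 1.4 dB → 1.4/5 = 0.28 dB → -37.72 dBFS; +5 dB make-up → -32.72 dBFS.

-32.72 dBFS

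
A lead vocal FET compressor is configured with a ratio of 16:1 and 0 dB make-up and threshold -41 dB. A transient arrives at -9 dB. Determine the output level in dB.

-39 dB

-9 dB sits 32 dB over threshold.
16:1 compression reduces that to 32/16 = 2 dB over.
Output = -41 + 2 = -39 dB.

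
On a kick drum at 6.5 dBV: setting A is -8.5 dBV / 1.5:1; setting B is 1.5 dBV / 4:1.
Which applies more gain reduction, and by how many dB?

A, by 1.25 dB

A: overshoot 15 dB → output overshoot 10 dB → GR 5 dB.
B: overshoot 5 dB → output overshoot 1.25 dB → GR 3.75 dB.
A applies 1.25 dB more gain reduction.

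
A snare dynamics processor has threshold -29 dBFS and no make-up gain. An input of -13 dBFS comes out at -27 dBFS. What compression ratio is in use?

Input overshoot = -13 − (-29) = 16 dB; output overshoot = -27 − (-29) = 2 dB.
Ratio = 16 / 2 = 8.

8:1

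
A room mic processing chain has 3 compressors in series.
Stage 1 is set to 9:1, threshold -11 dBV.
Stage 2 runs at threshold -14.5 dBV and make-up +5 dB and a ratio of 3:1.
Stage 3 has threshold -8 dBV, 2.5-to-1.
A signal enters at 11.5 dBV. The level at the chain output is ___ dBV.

Stage 1: 22.5 dB above -11 dBV, reduced 9:1 to 2.5 dB above → -8.5 dBV.
Stage 2: -8.5 dBV is 6 dB over -14.5 dBV; at 3:1 that becomes 2 dB over, giving -12.5 dBV; +5 dB make-up → -7.5 dBV.
Stage 3: -7.5 dBV is 0.5 dB over -8 dBV; at 2.5:1 that becomes 0.2 dB over, giving -7.8 dBV.

-7.8 dBV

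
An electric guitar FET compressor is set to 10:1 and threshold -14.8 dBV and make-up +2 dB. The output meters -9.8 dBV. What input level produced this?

15.2 dBV

Stripping the +2 dB make-up gives -11.8 dBV at the gain stage.
That's 3 dB above the -14.8 dBV threshold.
Input overshoot = R × output overshoot = 30 dB → input = -14.8 + 30 = 15.2 dBV.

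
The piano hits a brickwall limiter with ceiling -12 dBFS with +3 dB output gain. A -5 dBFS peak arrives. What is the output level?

-9 dBFS

A brickwall limiter is an ∞:1 compressor: any input above the ceiling is clamped to -12 dBFS.
Output gain then adds 3 dB: -12 + 3 = -9 dBFS.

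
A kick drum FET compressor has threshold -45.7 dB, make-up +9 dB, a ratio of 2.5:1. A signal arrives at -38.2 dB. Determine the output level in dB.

Overshoot: -38.2 − (-45.7) = 7.5 dB.
At 2.5:1 the overshoot is divided by 2.5, leaving 3 dB above threshold.
Output = -45.7 + 3 = -42.7 dB; make-up adds 9 dB, giving -33.7 dB.

-33.7 dB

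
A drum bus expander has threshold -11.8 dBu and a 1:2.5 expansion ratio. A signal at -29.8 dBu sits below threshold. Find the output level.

Undershoot = (-11.8) − (-29.8) = 18 dB.
At 1:2.5, that expands to 45 dB under threshold.
Output = -11.8 − 45 = -56.8 dBu.

-56.8 dBu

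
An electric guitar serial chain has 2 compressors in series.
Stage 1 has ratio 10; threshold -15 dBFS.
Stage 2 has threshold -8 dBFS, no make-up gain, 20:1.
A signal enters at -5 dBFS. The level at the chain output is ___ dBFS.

Stage 1: 10 dB above -15 dBFS, reduced 10:1 to 1 dB above → -14 dBFS.
Stage 2: -14 dBFS is at or below the -8 dBFS threshold — no compression; output -14 dBFS.

-14 dBFS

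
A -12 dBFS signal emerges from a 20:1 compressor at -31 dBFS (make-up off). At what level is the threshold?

Let T be the threshold. Output overshoot = (input overshoot)/R, so -31 − T = (-12 − T)/20.
20·(-31 − T) = -12 − T → 19·T = -620 − (-12) = -608.
T = -608/19 = -32 dBFS.

-32 dBFS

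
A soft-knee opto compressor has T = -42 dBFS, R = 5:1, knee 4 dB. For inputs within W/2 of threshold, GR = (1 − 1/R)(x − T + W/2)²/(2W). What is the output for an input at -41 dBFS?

-41.9 dBFS

x − T + W/2 = -41 − (-42) + 2 = 3.
GR = (1 − 1/5) × 3² / 8 = 0.8 × 9 / 8 = 0.9 dB.
Output = -41 − 0.9 = -41.9 dBFS.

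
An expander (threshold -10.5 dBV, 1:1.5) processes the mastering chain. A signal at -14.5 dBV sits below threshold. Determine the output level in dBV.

-16.5 dBV

Undershoot = (-10.5) − (-14.5) = 4 dB.
At 1:1.5, that expands to 6 dB under threshold.
Output = -10.5 − 6 = -16.5 dBV.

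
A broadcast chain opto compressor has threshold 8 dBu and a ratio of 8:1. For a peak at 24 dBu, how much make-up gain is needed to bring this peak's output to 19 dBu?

Overshoot 16 dB → 16/8 = 2 dB after compression, so the compressed level is 8 + 2 = 10 dBu.
Make-up = target − compressed = 19 − 10 = 9 dB.

9 dB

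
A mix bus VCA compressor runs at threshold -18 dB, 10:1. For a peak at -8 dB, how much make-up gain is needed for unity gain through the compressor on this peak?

9 dB

Overshoot 10 dB → 10/10 = 1 dB after compression, so the compressed level is -18 + 1 = -17 dB.
Make-up = target − compressed = -8 − (-17) = 9 dB.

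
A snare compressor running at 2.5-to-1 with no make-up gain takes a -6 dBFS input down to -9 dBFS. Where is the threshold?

-11 dBFS

Let T be the threshold. Output overshoot = (input overshoot)/R, so -9 − T = (-6 − T)/2.5.
2.5·(-9 − T) = -6 − T → 1.5·T = -22.5 − (-6) = -16.5.
T = -16.5/1.5 = -11 dBFS.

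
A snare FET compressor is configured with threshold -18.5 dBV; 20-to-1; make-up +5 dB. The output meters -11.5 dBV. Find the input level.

21.5 dBV

Before make-up, the level was -11.5 − 5 = -16.5 dBV.
That's 2 dB above the -18.5 dBV threshold.
Input overshoot = R × output overshoot = 40 dB → input = -18.5 + 40 = 21.5 dBV.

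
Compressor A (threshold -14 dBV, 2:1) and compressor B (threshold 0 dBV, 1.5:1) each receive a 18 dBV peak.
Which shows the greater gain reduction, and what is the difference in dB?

A, by 10 dB

A: GR = 32 − 32/2 = 16 dB.
B: GR = 18 − 18/1.5 = 6 dB.
Difference: 10 dB in favour of A.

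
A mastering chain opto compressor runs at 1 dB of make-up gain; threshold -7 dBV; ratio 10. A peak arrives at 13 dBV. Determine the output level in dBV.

-4 dBV

The input is 20 dB above the -7 dBV threshold.
The 20 dB excess becomes 2 dB after 10:1 reduction.
So the level is -7 + 2 = -5 dBV; make-up adds 1 dB, giving -4 dBV.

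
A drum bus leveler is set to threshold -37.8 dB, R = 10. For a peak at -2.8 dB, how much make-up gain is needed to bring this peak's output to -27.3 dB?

The peak compresses to -37.8 + 35/10 = -34.3 dB.
To reach -27.3 dB requires -27.3 − (-34.3) = 7 dB of make-up.

7 dB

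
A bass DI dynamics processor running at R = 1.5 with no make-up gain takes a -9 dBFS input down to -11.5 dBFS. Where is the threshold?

-16.5 dBFS

Gain reduction = -9 − (-11.5) = 2.5 dB; output overshoot = GR / (R − 1) = 2.5 / 0.5 = 5 dB.
Threshold = output − output overshoot = -11.5 − 5 = -16.5 dBFS.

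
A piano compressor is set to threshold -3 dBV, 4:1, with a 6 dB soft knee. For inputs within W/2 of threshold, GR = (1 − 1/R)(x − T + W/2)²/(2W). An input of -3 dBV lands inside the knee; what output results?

-3.5625 dBV

x − T + W/2 = -3 − (-3) + 3 = 3.
GR = (1 − 1/4) × 3² / 12 = 0.75 × 9 / 12 = 0.5625 dB.
Output = -3 − 0.5625 = -3.5625 dBV.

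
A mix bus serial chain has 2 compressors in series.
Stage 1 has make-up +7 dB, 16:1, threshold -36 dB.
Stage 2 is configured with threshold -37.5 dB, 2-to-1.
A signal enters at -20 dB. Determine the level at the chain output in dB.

-32.75 dB

Stage 1: overshoot 16 dB → 16/16 = 1 dB → -35 dB; +7 dB make-up → -28 dB.
Stage 2: 9.5 dB above -37.5 dB, reduced 2:1 to 4.75 dB above → -32.75 dB.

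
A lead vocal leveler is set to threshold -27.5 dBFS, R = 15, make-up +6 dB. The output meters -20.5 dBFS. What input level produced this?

-12.5 dBFS

Before make-up, the level was -20.5 − 6 = -26.5 dBFS.
That's 1 dB above the -27.5 dBFS threshold.
Undo the ratio: input overshoot = 1 × 15 = 15 dB, giving input = -12.5 dBFS.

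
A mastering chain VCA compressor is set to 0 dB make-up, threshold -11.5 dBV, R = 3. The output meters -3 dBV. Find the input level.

14 dBV

That's 8.5 dB above the -11.5 dBV threshold.
Before 3:1 compression the overshoot was 8.5 × 3 = 25.5 dB, so input = -11.5 + 25.5 = 14 dBV.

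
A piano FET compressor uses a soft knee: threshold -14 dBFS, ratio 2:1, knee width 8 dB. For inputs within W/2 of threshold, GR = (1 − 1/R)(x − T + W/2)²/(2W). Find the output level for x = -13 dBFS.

x − T + W/2 = -13 − (-14) + 4 = 5.
GR = (1 − 1/2) × 5² / 16 = 0.5 × 25 / 16 = 0.78125 dB.
Output = -13 − 0.78125 = -13.78125 dBFS.

-13.78125 dBFS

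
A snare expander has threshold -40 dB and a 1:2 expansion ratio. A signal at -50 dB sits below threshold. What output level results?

-60 dB

Undershoot = (-40) − (-50) = 10 dB.
At 1:2, that expands to 20 dB under threshold.
Output = -40 − 20 = -60 dB.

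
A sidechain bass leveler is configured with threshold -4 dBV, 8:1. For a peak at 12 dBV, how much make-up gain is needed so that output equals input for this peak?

14 dB

Overshoot 16 dB → 16/8 = 2 dB after compression, so the compressed level is -4 + 2 = -2 dBV.
Make-up = target − compressed = 12 − (-2) = 14 dB.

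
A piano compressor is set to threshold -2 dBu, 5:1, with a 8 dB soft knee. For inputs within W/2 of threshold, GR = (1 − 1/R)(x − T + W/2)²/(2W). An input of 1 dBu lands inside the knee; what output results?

-1.45 dBu

x − T + W/2 = 1 − (-2) + 4 = 7.
GR = (1 − 1/5) × 7² / 16 = 0.8 × 49 / 16 = 2.45 dB.
Output = 1 − 2.45 = -1.45 dBu.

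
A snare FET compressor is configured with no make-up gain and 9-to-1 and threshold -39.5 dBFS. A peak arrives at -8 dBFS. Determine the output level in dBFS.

The input is 31.5 dB above the -39.5 dBFS threshold.
9:1 compression reduces that to 31.5/9 = 3.5 dB over.
Output = -39.5 + 3.5 = -36 dBFS.

-36 dBFS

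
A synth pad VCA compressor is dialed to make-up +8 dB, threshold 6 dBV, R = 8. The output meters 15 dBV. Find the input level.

14 dBV

Before make-up, the level was 15 − 8 = 7 dBV.
The compressed level sits 7 − 6 = 1 dB over threshold.
Input overshoot = R × output overshoot = 8 dB → input = 6 + 8 = 14 dBV.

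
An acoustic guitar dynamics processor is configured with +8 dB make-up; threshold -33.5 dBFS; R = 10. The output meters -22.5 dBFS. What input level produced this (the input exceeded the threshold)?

-3.5 dBFS

Before make-up, the level was -22.5 − 8 = -30.5 dBFS.
Post-compression overshoot = -30.5 − (-33.5) = 3 dB.
Undo the ratio: input overshoot = 3 × 10 = 30 dB, giving input = -3.5 dBFS.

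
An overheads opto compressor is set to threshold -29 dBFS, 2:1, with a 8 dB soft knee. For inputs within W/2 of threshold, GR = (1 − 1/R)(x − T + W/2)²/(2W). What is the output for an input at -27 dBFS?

x − T + W/2 = -27 − (-29) + 4 = 6.
GR = (1 − 1/2) × 6² / 16 = 0.5 × 36 / 16 = 1.125 dB.
Output = -27 − 1.125 = -28.125 dBFS.

-28.125 dBFS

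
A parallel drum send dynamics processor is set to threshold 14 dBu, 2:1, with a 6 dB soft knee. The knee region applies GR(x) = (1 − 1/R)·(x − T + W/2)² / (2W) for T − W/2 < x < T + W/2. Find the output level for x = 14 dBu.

x − T + W/2 = 14 − 14 + 3 = 3.
GR = (1 − 1/2) × 3² / 12 = 0.5 × 9 / 12 = 0.375 dB.
Output = 14 − 0.375 = 13.625 dBu.

13.625 dBu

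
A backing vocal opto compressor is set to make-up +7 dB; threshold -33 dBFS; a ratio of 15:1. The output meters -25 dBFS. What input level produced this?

-18 dBFS

Stripping the +7 dB make-up gives -32 dBFS at the gain stage.
The compressed level sits -32 − (-33) = 1 dB over threshold.
Before 15:1 compression the overshoot was 1 × 15 = 15 dB, so input = -33 + 15 = -18 dBFS.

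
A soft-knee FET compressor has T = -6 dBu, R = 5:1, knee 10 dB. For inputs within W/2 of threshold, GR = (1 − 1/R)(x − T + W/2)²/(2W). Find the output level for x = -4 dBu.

-5.96 dBu

x − T + W/2 = -4 − (-6) + 5 = 7.
GR = (1 − 1/5) × 7² / 20 = 0.8 × 49 / 20 = 1.96 dB.
Output = -4 − 1.96 = -5.96 dBu.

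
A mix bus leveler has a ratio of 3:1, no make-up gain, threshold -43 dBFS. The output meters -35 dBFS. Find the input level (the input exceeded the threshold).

The compressed level sits -35 − (-43) = 8 dB over threshold.
Before 3:1 compression the overshoot was 8 × 3 = 24 dB, so input = -43 + 24 = -19 dBFS.

-19 dBFS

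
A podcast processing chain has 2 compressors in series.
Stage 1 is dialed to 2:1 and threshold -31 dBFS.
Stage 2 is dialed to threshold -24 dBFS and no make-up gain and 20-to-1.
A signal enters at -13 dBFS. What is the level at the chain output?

Stage 1: -13 dBFS is 18 dB over -31 dBFS; at 2:1 that becomes 9 dB over, giving -22 dBFS.
Stage 2: -22 dBFS is 2 dB over -24 dBFS; at 20:1 that becomes 0.1 dB over, giving -23.9 dBFS.

-23.9 dBFS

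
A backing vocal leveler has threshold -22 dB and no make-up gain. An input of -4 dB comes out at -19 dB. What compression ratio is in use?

6:1

Input overshoot = -4 − (-22) = 18 dB; output overshoot = -19 − (-22) = 3 dB.
Ratio = 18 / 3 = 6.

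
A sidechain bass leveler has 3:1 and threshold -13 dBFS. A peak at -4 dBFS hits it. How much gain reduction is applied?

6 dB

Overshoot = -4 − (-13) = 9 dB.
A 3:1 ratio leaves 3 dB of that excess.
So the signal is attenuated by 9 − 3 = 6 dB.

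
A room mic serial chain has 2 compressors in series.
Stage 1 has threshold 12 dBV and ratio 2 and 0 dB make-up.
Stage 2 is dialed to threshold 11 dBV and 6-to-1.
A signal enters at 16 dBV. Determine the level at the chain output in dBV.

Stage 1: overshoot 4 dB → 4/2 = 2 dB → 14 dBV.
Stage 2: 3 dB above 11 dBV, reduced 6:1 to 0.5 dB above → 11.5 dBV.

11.5 dBV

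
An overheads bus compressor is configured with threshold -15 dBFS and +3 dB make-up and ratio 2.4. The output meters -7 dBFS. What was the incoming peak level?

Stripping the +3 dB make-up gives -10 dBFS at the gain stage.
Post-compression overshoot = -10 − (-15) = 5 dB.
Undo the ratio: input overshoot = 5 × 2.4 = 12 dB, giving input = -3 dBFS.

-3 dBFS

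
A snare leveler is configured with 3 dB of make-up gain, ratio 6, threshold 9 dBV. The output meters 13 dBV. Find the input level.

Before make-up, the level was 13 − 3 = 10 dBV.
Post-compression overshoot = 10 − 9 = 1 dB.
Undo the ratio: input overshoot = 1 × 6 = 6 dB, giving input = 15 dBV.

15 dBV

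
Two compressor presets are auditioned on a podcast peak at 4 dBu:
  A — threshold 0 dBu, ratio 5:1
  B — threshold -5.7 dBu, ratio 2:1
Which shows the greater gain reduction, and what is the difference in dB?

B, by 1.65 dB

A: overshoot 4 dB → output overshoot 0.8 dB → GR 3.2 dB.
B: overshoot 9.7 dB → output overshoot 4.85 dB → GR 4.85 dB.
B applies 1.65 dB more gain reduction.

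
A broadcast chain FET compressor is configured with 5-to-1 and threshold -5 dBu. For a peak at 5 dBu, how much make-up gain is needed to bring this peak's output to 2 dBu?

5 dB

Overshoot 10 dB → 10/5 = 2 dB after compression, so the compressed level is -5 + 2 = -3 dBu.
Make-up = target − compressed = 2 − (-3) = 5 dB.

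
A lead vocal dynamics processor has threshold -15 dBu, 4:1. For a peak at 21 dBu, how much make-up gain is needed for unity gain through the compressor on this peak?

The peak compresses to -15 + 36/4 = -6 dBu.
To reach 21 dBu requires 21 − (-6) = 27 dB of make-up.

27 dB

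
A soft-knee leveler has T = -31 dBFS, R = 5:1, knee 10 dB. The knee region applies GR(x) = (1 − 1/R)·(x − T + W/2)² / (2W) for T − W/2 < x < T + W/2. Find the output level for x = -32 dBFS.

-32.64 dBFS

x − T + W/2 = -32 − (-31) + 5 = 4.
GR = (1 − 1/5) × 4² / 20 = 0.8 × 16 / 20 = 0.64 dB.
Output = -32 − 0.64 = -32.64 dBFS.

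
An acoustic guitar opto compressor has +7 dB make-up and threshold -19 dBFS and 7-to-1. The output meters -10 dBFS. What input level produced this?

Stripping the +7 dB make-up gives -17 dBFS at the gain stage.
The compressed level sits -17 − (-19) = 2 dB over threshold.
Input overshoot = R × output overshoot = 14 dB → input = -19 + 14 = -5 dBFS.

-5 dBFS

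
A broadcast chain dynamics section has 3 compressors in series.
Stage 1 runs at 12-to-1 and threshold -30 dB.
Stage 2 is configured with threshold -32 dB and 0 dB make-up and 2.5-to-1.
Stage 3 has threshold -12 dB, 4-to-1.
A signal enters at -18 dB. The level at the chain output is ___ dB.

Stage 1: 12 dB above -30 dB, reduced 12:1 to 1 dB above → -29 dB.
Stage 2: overshoot 3 dB → 3/2.5 = 1.2 dB → -30.8 dB.
Stage 3: -30.8 dB is at or below the -12 dB threshold — no compression; output -30.8 dB.

-30.8 dB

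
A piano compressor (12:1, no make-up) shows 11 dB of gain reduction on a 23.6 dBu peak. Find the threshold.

11.6 dBu

Gain reduction = 23.6 − 12.6 = 11 dB; output overshoot = GR / (R − 1) = 11 / 11 = 1 dB.
Threshold = output − output overshoot = 12.6 − 1 = 11.6 dBu.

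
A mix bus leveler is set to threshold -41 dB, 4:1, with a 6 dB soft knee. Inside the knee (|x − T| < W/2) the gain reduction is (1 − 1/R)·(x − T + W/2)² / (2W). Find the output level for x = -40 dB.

-41 dB

x − T + W/2 = -40 − (-41) + 3 = 4.
GR = (1 − 1/4) × 4² / 12 = 0.75 × 16 / 12 = 1 dB.
Output = -40 − 1 = -41 dB.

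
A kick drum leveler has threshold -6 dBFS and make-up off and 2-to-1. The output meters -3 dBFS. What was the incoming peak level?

That's 3 dB above the -6 dBFS threshold.
Input overshoot = R × output overshoot = 6 dB → input = -6 + 6 = 0 dBFS.

0 dBFS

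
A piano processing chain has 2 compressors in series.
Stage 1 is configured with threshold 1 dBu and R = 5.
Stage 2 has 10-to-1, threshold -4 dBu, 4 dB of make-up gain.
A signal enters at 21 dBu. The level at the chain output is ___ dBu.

0.9 dBu

Stage 1: 20 dB above 1 dBu, reduced 5:1 to 4 dB above → 5 dBu.
Stage 2: 9 dB above -4 dBu, reduced 10:1 to 0.9 dB above → -3.1 dBu; +4 dB make-up → 0.9 dBu.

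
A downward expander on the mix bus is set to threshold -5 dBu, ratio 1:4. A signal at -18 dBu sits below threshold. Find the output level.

-57 dBu

The input is 13 dB below the -5 dBu threshold.
A 1:4 expander multiplies undershoot by 4: 13 × 4 = 52 dB below threshold.
Output = -5 − 52 = -57 dBu.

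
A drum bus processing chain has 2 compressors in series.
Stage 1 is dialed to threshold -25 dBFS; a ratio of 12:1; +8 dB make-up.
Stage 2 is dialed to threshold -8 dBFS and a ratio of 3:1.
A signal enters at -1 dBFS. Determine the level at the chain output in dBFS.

-15 dBFS

Stage 1: -1 dBFS is 24 dB over -25 dBFS; at 12:1 that becomes 2 dB over, giving -23 dBFS; +8 dB make-up → -15 dBFS.
Stage 2: -15 dBFS ≤ -8 dBFS, so stage 2 doesn't engage; output -15 dBFS.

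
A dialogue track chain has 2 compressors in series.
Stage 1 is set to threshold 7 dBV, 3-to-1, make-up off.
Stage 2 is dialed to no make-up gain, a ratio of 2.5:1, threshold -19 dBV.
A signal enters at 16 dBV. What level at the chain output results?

-7.4 dBV

Stage 1: overshoot 9 dB → 9/3 = 3 dB → 10 dBV.
Stage 2: 10 dBV is 29 dB over -19 dBV; at 2.5:1 that becomes 11.6 dB over, giving -7.4 dBV.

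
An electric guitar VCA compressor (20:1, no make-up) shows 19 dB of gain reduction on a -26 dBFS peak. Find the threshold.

Let T be the threshold. Output overshoot = (input overshoot)/R, so -45 − T = (-26 − T)/20.
20·(-45 − T) = -26 − T → 19·T = -900 − (-26) = -874.
T = -874/19 = -46 dBFS.

-46 dBFS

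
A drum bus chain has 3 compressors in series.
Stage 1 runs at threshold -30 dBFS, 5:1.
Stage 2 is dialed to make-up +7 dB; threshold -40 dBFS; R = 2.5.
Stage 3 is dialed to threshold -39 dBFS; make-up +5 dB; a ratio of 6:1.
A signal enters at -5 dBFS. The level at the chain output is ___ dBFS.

Stage 1: 25 dB above -30 dBFS, reduced 5:1 to 5 dB above → -25 dBFS.
Stage 2: 15 dB above -40 dBFS, reduced 2.5:1 to 6 dB above → -34 dBFS; +7 dB make-up → -27 dBFS.
Stage 3: -27 dBFS is 12 dB over -39 dBFS; at 6:1 that becomes 2 dB over, giving -37 dBFS; +5 dB make-up → -32 dBFS.

-32 dBFS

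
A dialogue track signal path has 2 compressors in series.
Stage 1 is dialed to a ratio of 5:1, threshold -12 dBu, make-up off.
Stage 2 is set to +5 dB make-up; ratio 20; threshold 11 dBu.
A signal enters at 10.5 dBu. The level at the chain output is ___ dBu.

Stage 1: 10.5 dBu is 22.5 dB over -12 dBu; at 5:1 that becomes 4.5 dB over, giving -7.5 dBu.
Stage 2: below threshold (-7.5 ≤ 11); passes unchanged; make-up brings it to -2.5 dBu.

-2.5 dBu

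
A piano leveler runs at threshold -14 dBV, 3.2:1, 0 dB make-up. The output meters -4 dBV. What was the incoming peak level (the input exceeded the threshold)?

18 dBV

The compressed level sits -4 − (-14) = 10 dB over threshold.
Input overshoot = R × output overshoot = 32 dB → input = -14 + 32 = 18 dBV.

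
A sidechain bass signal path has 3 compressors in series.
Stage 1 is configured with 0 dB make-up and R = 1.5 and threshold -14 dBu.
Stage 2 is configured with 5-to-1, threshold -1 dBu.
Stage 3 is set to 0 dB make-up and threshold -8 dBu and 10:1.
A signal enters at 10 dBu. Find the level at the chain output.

Stage 1: 10 dBu is 24 dB over -14 dBu; at 1.5:1 that becomes 16 dB over, giving 2 dBu.
Stage 2: 2 dBu is 3 dB over -1 dBu; at 5:1 that becomes 0.6 dB over, giving -0.4 dBu.
Stage 3: -0.4 dBu is 7.6 dB over -8 dBu; at 10:1 that becomes 0.76 dB over, giving -7.24 dBu.

-7.24 dBu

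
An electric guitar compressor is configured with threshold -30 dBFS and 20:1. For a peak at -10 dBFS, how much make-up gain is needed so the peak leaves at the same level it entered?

19 dB

The peak compresses to -30 + 20/20 = -29 dBFS.
To reach -10 dBFS requires -10 − (-29) = 19 dB of make-up.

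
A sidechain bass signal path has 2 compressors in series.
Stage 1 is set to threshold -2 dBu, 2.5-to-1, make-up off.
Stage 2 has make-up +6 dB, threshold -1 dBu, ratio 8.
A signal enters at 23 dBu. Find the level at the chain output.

6.125 dBu

Stage 1: 23 dBu is 25 dB over -2 dBu; at 2.5:1 that becomes 10 dB over, giving 8 dBu.
Stage 2: overshoot 9 dB → 9/8 = 1.125 dB → 0.125 dBu; +6 dB make-up → 6.125 dBu.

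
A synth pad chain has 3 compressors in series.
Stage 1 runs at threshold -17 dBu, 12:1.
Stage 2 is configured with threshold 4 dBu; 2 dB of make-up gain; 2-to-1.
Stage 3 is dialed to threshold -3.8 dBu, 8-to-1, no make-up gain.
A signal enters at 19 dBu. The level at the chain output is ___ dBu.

-12 dBu

Stage 1: overshoot 36 dB → 36/12 = 3 dB → -14 dBu.
Stage 2: -14 dBu ≤ 4 dBu, so stage 2 doesn't engage; make-up brings it to -12 dBu.
Stage 3: below threshold (-12 ≤ -3.8); passes unchanged; output -12 dBu.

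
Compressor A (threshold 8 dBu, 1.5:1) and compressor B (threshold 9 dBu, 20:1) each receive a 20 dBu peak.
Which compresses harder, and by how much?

B, by 6.45 dB

A: overshoot 12 dB → output overshoot 8 dB → GR 4 dB.
B: overshoot 11 dB → output overshoot 0.55 dB → GR 10.45 dB.
B applies 6.45 dB more gain reduction.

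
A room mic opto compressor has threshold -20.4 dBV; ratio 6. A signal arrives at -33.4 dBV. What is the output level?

-33.4 dBV is 13 dB below the -20.4 dBV threshold, so no gain reduction is applied.
Output = input = -33.4 dBV.

-33.4 dBV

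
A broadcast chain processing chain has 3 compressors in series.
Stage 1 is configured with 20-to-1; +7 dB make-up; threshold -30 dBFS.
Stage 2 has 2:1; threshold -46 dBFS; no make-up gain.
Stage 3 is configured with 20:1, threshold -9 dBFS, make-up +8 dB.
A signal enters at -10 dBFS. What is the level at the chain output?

-26 dBFS

Stage 1: 20 dB above -30 dBFS, reduced 20:1 to 1 dB above → -29 dBFS; +7 dB make-up → -22 dBFS.
Stage 2: 24 dB above -46 dBFS, reduced 2:1 to 12 dB above → -34 dBFS.
Stage 3: -34 dBFS is at or below the -9 dBFS threshold — no compression; make-up brings it to -26 dBFS.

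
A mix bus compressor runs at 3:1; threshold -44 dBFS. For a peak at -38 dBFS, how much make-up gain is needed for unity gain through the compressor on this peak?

4 dB

Without make-up, output = threshold + overshoot/3 = -44 + 2 = -42 dBFS.
Gap to target: 4 dB.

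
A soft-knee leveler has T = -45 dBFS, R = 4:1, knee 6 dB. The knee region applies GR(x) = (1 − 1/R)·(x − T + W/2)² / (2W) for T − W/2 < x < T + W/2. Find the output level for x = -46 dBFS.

x − T + W/2 = -46 − (-45) + 3 = 2.
GR = (1 − 1/4) × 2² / 12 = 0.75 × 4 / 12 = 0.25 dB.
Output = -46 − 0.25 = -46.25 dBFS.

-46.25 dBFS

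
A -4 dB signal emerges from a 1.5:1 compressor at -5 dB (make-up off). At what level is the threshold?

-7 dB

Let T be the threshold. Output overshoot = (input overshoot)/R, so -5 − T = (-4 − T)/1.5.
1.5·(-5 − T) = -4 − T → 0.5·T = -7.5 − (-4) = -3.5.
T = -3.5/0.5 = -7 dB.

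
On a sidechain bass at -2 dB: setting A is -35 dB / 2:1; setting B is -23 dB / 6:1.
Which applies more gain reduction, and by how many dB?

A: overshoot 33 dB → output overshoot 16.5 dB → GR 16.5 dB.
B: overshoot 21 dB → output overshoot 3.5 dB → GR 17.5 dB.
B reduces 1 dB more.

B, by 1 dB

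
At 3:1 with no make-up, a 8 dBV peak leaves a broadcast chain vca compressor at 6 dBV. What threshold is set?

Gain reduction = 8 − 6 = 2 dB; output overshoot = GR / (R − 1) = 2 / 2 = 1 dB.
Threshold = output − output overshoot = 6 − 1 = 5 dBV.

5 dBV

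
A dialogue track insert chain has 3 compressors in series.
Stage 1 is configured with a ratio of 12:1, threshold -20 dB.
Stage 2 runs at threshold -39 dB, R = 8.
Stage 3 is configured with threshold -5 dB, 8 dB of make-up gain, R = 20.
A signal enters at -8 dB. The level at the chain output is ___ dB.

-28.5 dB

Stage 1: overshoot 12 dB → 12/12 = 1 dB → -19 dB.
Stage 2: -19 dB is 20 dB over -39 dB; at 8:1 that becomes 2.5 dB over, giving -36.5 dB.
Stage 3: below threshold (-36.5 ≤ -5); passes unchanged; make-up brings it to -28.5 dB.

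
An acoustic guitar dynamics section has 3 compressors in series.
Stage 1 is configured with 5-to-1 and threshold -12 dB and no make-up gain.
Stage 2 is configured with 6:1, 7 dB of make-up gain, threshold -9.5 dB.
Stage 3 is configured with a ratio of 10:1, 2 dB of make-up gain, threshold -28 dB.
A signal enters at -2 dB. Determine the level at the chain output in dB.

-23.5 dB

Stage 1: overshoot 10 dB → 10/5 = 2 dB → -10 dB.
Stage 2: -10 dB ≤ -9.5 dB, so stage 2 doesn't engage; make-up brings it to -3 dB.
Stage 3: 25 dB above -28 dB, reduced 10:1 to 2.5 dB above → -25.5 dB; +2 dB make-up → -23.5 dB.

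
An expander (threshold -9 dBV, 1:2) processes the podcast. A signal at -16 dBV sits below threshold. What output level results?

-23 dBV

The input is 7 dB below the -9 dBV threshold.
A 1:2 expander multiplies undershoot by 2: 7 × 2 = 14 dB below threshold.
Output = -9 − 14 = -23 dBV.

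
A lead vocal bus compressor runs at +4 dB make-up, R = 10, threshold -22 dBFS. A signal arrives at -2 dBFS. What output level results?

-2 dBFS sits 20 dB over threshold.
10:1 compression reduces that to 20/10 = 2 dB over.
So the level is -22 + 2 = -20 dBFS; make-up adds 4 dB, giving -16 dBFS.

-16 dBFS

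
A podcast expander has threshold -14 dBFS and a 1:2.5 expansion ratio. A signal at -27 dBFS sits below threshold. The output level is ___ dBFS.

-46.5 dBFS

The input is 13 dB below the -14 dBFS threshold.
A 1:2.5 expander multiplies undershoot by 2.5: 13 × 2.5 = 32.5 dB below threshold.
Output = -14 − 32.5 = -46.5 dBFS.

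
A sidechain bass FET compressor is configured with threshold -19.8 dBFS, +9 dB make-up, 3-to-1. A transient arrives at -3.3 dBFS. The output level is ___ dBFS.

Overshoot: -3.3 − (-19.8) = 16.5 dB.
The 16.5 dB excess becomes 5.5 dB after 3:1 reduction.
Output = -19.8 + 5.5 = -14.3 dBFS; make-up adds 9 dB, giving -5.3 dBFS.

-5.3 dBFS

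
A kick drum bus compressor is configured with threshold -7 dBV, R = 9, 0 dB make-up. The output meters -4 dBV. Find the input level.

The compressed level sits -4 − (-7) = 3 dB over threshold.
Undo the ratio: input overshoot = 3 × 9 = 27 dB, giving input = 20 dBV.

20 dBV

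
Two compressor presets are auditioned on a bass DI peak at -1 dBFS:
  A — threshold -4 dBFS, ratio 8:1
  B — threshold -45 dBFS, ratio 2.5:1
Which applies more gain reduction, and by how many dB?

A: 3 dB over, compressed to 0.375 dB over, so 2.625 dB of GR.
B: 44 dB over, compressed to 17.6 dB over, so 26.4 dB of GR.
B reduces 23.775 dB more.

B, by 23.775 dB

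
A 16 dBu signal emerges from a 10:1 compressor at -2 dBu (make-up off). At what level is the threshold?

-4 dBu

Gain reduction = 16 − (-2) = 18 dB; output overshoot = GR / (R − 1) = 18 / 9 = 2 dB.
Threshold = output − output overshoot = -2 − 2 = -4 dBu.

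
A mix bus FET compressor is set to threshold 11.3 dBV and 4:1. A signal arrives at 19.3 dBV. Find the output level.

The input is 8 dB above the 11.3 dBV threshold.
The 8 dB excess becomes 2 dB after 4:1 reduction.
Output = 11.3 + 2 = 13.3 dBV.

13.3 dBV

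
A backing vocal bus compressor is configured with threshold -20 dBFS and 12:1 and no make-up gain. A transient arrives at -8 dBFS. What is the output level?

The input is 12 dB above the -20 dBFS threshold.
At 12:1 the overshoot is divided by 12, leaving 1 dB above threshold.
So the level is -20 + 1 = -19 dBFS.

-19 dBFS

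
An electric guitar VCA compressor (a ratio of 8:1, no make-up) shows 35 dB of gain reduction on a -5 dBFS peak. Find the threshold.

Input is 40 dB above T (since output overshoot × R = input overshoot: (-40 − T)·8 = -5 − T gives T = -45 dBFS).
Check: -45 + (-5 − (-45))/8 = -45 + 5 = -40 dBFS. ✓

-45 dBFS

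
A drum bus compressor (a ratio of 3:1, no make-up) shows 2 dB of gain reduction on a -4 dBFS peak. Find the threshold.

Input is 3 dB above T (since output overshoot × R = input overshoot: (-6 − T)·3 = -4 − T gives T = -7 dBFS).
Check: -7 + (-4 − (-7))/3 = -7 + 1 = -6 dBFS. ✓

-7 dBFS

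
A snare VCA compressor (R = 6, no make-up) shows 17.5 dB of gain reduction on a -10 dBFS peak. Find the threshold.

Input is 21 dB above T (since output overshoot × R = input overshoot: (-27.5 − T)·6 = -10 − T gives T = -31 dBFS).
Check: -31 + (-10 − (-31))/6 = -31 + 3.5 = -27.5 dBFS. ✓

-31 dBFS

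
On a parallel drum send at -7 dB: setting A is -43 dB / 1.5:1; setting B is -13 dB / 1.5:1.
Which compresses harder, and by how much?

A: 36 dB over, compressed to 24 dB over, so 12 dB of GR.
B: 6 dB over, compressed to 4 dB over, so 2 dB of GR.
Difference: 10 dB in favour of A.

A, by 10 dB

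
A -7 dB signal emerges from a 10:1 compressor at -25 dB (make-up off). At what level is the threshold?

-27 dB

Gain reduction = -7 − (-25) = 18 dB; output overshoot = GR / (R − 1) = 18 / 9 = 2 dB.
Threshold = output − output overshoot = -25 − 2 = -27 dB.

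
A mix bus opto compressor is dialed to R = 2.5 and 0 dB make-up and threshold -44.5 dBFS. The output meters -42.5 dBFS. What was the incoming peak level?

-39.5 dBFS

That's 2 dB above the -44.5 dBFS threshold.
Input overshoot = R × output overshoot = 5 dB → input = -44.5 + 5 = -39.5 dBFS.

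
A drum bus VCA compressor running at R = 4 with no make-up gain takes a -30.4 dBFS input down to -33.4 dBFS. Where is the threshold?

Input is 4 dB above T (since output overshoot × R = input overshoot: (-33.4 − T)·4 = -30.4 − T gives T = -34.4 dBFS).
Check: -34.4 + (-30.4 − (-34.4))/4 = -34.4 + 1 = -33.4 dBFS. ✓

-34.4 dBFS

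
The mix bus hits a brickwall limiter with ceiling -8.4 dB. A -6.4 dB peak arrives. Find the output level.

The limiter clamps the peak to its -8.4 dB ceiling.

-8.4 dB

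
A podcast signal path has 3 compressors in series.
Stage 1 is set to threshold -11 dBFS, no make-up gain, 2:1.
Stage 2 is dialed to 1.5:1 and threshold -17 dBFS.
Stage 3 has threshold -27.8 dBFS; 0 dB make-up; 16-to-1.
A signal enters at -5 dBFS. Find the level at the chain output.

Stage 1: overshoot 6 dB → 6/2 = 3 dB → -8 dBFS.
Stage 2: -8 dBFS is 9 dB over -17 dBFS; at 1.5:1 that becomes 6 dB over, giving -11 dBFS.
Stage 3: overshoot 16.8 dB → 16.8/16 = 1.05 dB → -26.75 dBFS.

-26.75 dBFS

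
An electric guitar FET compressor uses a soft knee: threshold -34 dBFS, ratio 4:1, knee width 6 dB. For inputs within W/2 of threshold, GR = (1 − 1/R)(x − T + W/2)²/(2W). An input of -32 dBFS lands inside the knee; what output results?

x − T + W/2 = -32 − (-34) + 3 = 5.
GR = (1 − 1/4) × 5² / 12 = 0.75 × 25 / 12 = 1.5625 dB.
Output = -32 − 1.5625 = -33.5625 dBFS.

-33.5625 dBFS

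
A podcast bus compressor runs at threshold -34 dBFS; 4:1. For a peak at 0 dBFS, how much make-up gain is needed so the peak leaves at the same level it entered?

The peak compresses to -34 + 34/4 = -25.5 dBFS.
To reach 0 dBFS requires 0 − (-25.5) = 25.5 dB of make-up.

25.5 dB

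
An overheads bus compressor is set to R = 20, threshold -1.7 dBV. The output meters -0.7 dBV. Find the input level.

18.3 dBV

That's 1 dB above the -1.7 dBV threshold.
Input overshoot = R × output overshoot = 20 dB → input = -1.7 + 20 = 18.3 dBV.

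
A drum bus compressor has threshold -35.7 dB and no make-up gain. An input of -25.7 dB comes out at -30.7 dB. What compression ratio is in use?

Input overshoot = -25.7 − (-35.7) = 10 dB; output overshoot = -30.7 − (-35.7) = 5 dB.
Ratio = 10 / 5 = 2.

2:1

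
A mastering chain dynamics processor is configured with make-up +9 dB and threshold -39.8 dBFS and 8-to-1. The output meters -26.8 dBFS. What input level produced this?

-7.8 dBFS

Stripping the +9 dB make-up gives -35.8 dBFS at the gain stage.
That's 4 dB above the -39.8 dBFS threshold.
Undo the ratio: input overshoot = 4 × 8 = 32 dB, giving input = -7.8 dBFS.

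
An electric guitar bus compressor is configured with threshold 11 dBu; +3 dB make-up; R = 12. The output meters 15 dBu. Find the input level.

Remove make-up: 15 − 3 = 12 dBu.
The compressed level sits 12 − 11 = 1 dB over threshold.
Input overshoot = R × output overshoot = 12 dB → input = 11 + 12 = 23 dBu.

23 dBu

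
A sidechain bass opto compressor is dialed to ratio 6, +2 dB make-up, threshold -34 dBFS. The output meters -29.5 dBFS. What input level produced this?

Remove make-up: -29.5 − 2 = -31.5 dBFS.
Post-compression overshoot = -31.5 − (-34) = 2.5 dB.
Before 6:1 compression the overshoot was 2.5 × 6 = 15 dB, so input = -34 + 15 = -19 dBFS.

-19 dBFS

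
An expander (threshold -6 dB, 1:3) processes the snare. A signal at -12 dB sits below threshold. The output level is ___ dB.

-24 dB

Below threshold, a 1:3 expander applies gain = (3−1)×(T − x) of attenuation.
(3−1) × 6 = 12 dB, so output = -12 − 12 = -24 dB.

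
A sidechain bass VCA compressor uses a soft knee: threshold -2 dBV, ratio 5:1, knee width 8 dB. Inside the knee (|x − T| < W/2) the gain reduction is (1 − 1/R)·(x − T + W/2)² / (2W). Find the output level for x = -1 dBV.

x − T + W/2 = -1 − (-2) + 4 = 5.
GR = (1 − 1/5) × 5² / 16 = 0.8 × 25 / 16 = 1.25 dB.
Output = -1 − 1.25 = -2.25 dBV.

-2.25 dBV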